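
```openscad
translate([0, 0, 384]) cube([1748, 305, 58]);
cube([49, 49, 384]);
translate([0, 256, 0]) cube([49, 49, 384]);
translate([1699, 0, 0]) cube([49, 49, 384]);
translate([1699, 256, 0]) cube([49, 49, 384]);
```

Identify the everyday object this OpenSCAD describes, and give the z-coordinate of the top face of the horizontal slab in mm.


A bench. The seat-top height is 442 mm.

A long slab on four corner posts — a bench. The slab sits at z = 384 with thickness 58, so the top is 384 + 58 = 442 mm.


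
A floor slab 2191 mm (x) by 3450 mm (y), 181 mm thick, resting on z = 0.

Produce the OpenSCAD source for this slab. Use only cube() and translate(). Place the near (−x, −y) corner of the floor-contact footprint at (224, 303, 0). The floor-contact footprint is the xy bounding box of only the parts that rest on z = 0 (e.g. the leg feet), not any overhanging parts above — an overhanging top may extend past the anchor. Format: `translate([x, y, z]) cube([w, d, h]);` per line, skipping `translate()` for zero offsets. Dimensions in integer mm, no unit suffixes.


translate([224, 303, 0]) cube([2191, 3450, 181]);


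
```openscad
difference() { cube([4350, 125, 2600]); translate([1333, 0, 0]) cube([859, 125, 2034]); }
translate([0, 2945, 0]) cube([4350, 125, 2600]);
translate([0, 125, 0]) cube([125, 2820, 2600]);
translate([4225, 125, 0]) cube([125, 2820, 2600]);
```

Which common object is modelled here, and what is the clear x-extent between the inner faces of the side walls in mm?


A single room. The interior width is 4100 mm.

Four walls enclosing a rectangle with a door in the front wall — a room. Outside width 4350 minus two 125 mm walls gives 4100 mm.


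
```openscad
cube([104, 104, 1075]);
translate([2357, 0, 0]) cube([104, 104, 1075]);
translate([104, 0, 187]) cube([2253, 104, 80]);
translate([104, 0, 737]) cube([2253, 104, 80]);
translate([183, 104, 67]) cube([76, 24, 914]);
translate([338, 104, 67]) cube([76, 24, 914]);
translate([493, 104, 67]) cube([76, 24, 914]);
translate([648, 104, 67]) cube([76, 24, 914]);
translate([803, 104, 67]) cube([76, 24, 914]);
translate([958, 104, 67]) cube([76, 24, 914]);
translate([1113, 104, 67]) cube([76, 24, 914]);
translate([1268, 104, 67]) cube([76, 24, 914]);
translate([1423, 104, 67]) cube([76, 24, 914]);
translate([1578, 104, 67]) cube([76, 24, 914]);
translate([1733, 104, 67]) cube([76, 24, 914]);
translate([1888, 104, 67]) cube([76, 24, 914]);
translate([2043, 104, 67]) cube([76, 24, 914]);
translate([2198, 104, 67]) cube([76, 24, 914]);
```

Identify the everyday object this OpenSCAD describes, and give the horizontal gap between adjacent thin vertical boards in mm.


A fence section. The picket gap is 79 mm.

Two posts, two rails, 14 pickets — a fence section. Span 2253 mm holds 14 pickets of 76 mm with 15 equal gaps: ⌊(2253 − 14·76) / 15⌋ = 79 mm.


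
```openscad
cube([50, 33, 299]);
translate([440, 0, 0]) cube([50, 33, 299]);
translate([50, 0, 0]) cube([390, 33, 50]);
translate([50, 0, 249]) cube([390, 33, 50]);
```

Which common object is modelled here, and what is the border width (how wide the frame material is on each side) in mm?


A picture frame. The border width is 50 mm.

Four thin pieces enclosing a rectangular opening — a picture frame. The two full-height stiles are 299 mm tall; the top rail sits at z = 249 and is 50 mm tall, so the border above the opening is 299 − 249 = 50 mm, matching the stile x-width.


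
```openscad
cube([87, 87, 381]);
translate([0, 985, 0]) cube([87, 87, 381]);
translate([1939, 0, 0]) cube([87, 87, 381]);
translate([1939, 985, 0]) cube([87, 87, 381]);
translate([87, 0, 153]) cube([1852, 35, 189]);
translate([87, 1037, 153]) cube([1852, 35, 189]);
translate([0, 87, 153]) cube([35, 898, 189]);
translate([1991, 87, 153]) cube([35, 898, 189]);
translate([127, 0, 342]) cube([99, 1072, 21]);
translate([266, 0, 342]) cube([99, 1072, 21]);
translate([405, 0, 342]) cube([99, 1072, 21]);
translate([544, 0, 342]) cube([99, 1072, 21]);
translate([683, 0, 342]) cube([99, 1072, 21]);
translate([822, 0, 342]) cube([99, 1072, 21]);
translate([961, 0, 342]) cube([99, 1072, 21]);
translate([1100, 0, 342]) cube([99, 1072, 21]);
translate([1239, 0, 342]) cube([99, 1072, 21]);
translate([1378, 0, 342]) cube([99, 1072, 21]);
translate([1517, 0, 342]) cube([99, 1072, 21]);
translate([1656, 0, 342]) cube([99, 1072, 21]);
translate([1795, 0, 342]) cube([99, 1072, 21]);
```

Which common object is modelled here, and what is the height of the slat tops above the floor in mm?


A bed frame. The slat-top height is 363 mm.

Four posts, four rails, and a row of slats — a bed frame. Slats sit on the rails at z = 153 + 189 = 342; with slat thickness 21, the top is 363 mm.


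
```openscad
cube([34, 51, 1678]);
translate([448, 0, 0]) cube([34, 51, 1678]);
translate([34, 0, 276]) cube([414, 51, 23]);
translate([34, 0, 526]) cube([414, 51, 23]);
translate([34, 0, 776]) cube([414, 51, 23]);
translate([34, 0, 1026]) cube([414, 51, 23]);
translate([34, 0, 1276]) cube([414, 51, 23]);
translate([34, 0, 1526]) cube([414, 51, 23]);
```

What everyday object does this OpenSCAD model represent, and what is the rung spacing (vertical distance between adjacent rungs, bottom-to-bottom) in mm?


A ladder. The rung spacing is 250 mm.

Two tall 34×51 posts with 6 short bars between them — a ladder. Adjacent rungs sit at z = 276 and z = 526, so the spacing is 526 − 276 = 250 mm.


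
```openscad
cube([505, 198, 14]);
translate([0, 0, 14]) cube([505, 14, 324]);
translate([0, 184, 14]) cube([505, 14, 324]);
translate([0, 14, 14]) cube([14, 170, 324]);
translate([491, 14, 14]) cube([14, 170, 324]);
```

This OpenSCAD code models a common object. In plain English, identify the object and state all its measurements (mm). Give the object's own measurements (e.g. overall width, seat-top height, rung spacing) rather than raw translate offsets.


An open-topped rectangular box: outside dimensions 505×198×338 mm, with a uniform wall and base thickness of 14 mm. The base is a full 505×198 slab on the floor; four walls sit on top of the base. The front and back walls (the −y and +y sides) span the full width; the two side walls fit between them.


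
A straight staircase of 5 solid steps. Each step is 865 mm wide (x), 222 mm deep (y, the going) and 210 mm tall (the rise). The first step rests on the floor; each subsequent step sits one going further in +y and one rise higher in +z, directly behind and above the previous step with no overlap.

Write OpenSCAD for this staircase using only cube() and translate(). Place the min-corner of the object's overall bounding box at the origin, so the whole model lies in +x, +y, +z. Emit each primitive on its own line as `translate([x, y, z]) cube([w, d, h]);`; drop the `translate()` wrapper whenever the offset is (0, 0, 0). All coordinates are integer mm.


cube([865, 222, 210]);
translate([0, 222, 210]) cube([865, 222, 210]);
translate([0, 444, 420]) cube([865, 222, 210]);
translate([0, 666, 630]) cube([865, 222, 210]);
translate([0, 888, 840]) cube([865, 222, 210]);


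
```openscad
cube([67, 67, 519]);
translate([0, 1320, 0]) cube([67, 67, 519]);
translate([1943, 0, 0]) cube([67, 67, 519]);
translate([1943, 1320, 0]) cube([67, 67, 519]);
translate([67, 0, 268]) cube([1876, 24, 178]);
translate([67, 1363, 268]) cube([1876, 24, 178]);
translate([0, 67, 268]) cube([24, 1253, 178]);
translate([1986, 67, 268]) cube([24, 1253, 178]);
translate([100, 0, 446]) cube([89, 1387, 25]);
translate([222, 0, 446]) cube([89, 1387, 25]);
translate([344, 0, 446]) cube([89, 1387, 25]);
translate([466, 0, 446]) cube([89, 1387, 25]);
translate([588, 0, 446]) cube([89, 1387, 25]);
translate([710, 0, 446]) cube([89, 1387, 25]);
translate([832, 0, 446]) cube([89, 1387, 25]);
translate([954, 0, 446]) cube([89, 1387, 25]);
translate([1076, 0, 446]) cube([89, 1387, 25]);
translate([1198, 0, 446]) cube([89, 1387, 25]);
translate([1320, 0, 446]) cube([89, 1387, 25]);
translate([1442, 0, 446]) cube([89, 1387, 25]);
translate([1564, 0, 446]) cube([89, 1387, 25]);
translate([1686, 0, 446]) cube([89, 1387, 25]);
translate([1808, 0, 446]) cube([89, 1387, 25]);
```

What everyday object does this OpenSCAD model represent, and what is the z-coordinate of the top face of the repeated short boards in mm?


A bed frame. The slat-top height is 471 mm.

Four posts, four rails, and a row of slats — a bed frame. Slats sit on the rails at z = 268 + 178 = 446; with slat thickness 25, the top is 471 mm.


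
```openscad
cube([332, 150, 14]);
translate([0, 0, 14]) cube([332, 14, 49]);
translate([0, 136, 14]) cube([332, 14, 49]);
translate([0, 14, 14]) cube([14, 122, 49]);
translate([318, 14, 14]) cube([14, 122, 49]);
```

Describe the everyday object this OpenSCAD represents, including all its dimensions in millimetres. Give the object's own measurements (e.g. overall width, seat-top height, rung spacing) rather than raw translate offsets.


An open-topped rectangular box: outside dimensions 332×150×63 mm, with a uniform wall and base thickness of 14 mm. The base is a full 332×150 slab on the floor; four walls sit on top of the base. The front and back walls (the −y and +y sides) span the full width; the two side walls fit between them.


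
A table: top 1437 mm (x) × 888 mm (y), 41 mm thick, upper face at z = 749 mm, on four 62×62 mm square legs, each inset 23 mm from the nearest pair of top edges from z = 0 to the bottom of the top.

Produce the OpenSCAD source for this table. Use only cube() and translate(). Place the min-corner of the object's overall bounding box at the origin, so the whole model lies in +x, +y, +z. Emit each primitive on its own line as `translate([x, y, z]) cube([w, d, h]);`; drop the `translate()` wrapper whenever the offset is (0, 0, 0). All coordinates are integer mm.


translate([0, 0, 708]) cube([1437, 888, 41]);
translate([23, 23, 0]) cube([62, 62, 708]);
translate([1352, 23, 0]) cube([62, 62, 708]);
translate([23, 803, 0]) cube([62, 62, 708]);
translate([1352, 803, 0]) cube([62, 62, 708]);


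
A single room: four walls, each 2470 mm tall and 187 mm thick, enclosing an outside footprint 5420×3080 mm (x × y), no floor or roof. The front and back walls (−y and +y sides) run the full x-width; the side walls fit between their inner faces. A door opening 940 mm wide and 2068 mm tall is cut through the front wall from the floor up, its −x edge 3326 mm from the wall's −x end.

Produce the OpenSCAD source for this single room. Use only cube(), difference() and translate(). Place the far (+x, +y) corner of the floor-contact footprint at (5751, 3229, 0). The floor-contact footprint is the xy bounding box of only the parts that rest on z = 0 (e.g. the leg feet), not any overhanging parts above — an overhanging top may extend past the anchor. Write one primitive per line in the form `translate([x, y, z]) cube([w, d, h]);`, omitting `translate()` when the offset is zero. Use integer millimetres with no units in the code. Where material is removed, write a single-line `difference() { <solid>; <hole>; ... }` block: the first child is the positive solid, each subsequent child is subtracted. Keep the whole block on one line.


difference() { translate([331, 149, 0]) cube([5420, 187, 2470]); translate([3657, 149, 0]) cube([940, 187, 2068]); }
translate([331, 3042, 0]) cube([5420, 187, 2470]);
translate([331, 336, 0]) cube([187, 2706, 2470]);
translate([5564, 336, 0]) cube([187, 2706, 2470]);


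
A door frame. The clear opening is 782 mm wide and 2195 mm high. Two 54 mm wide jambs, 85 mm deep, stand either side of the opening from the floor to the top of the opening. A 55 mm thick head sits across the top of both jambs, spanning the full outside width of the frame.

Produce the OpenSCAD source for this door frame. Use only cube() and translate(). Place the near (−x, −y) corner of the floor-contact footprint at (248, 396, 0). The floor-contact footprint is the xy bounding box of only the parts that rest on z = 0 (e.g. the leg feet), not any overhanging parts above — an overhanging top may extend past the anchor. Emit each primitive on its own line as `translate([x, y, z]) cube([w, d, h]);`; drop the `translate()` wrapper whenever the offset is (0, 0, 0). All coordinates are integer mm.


translate([248, 396, 0]) cube([54, 85, 2195]);
translate([1084, 396, 0]) cube([54, 85, 2195]);
translate([248, 396, 2195]) cube([890, 85, 55]);


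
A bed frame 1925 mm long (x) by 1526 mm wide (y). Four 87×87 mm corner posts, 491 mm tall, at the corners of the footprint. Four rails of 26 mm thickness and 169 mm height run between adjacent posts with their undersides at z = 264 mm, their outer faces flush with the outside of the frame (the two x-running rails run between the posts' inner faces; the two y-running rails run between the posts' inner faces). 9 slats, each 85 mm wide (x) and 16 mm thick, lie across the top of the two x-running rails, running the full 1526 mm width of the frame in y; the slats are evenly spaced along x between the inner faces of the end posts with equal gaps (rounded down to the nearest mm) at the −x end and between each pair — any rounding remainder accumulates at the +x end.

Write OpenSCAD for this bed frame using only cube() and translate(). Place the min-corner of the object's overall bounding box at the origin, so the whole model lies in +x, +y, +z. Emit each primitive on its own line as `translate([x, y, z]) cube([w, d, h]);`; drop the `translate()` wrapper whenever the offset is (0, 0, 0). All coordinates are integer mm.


cube([87, 87, 491]);
translate([0, 1439, 0]) cube([87, 87, 491]);
translate([1838, 0, 0]) cube([87, 87, 491]);
translate([1838, 1439, 0]) cube([87, 87, 491]);
translate([87, 0, 264]) cube([1751, 26, 169]);
translate([87, 1500, 264]) cube([1751, 26, 169]);
translate([0, 87, 264]) cube([26, 1352, 169]);
translate([1899, 87, 264]) cube([26, 1352, 169]);
translate([185, 0, 433]) cube([85, 1526, 16]);
translate([368, 0, 433]) cube([85, 1526, 16]);
translate([551, 0, 433]) cube([85, 1526, 16]);
translate([734, 0, 433]) cube([85, 1526, 16]);
translate([917, 0, 433]) cube([85, 1526, 16]);
translate([1100, 0, 433]) cube([85, 1526, 16]);
translate([1283, 0, 433]) cube([85, 1526, 16]);
translate([1466, 0, 433]) cube([85, 1526, 16]);
translate([1649, 0, 433]) cube([85, 1526, 16]);


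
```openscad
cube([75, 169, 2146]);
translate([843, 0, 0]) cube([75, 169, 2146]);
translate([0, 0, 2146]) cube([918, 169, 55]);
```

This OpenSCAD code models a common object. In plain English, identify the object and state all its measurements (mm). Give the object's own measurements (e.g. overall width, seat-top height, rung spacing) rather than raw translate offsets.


A door frame. The clear opening is 768 mm wide and 2146 mm high. Two 75 mm wide jambs, 169 mm deep, stand either side of the opening from the floor to the top of the opening. A 55 mm thick head sits across the top of both jambs, spanning the full outside width of the frame.


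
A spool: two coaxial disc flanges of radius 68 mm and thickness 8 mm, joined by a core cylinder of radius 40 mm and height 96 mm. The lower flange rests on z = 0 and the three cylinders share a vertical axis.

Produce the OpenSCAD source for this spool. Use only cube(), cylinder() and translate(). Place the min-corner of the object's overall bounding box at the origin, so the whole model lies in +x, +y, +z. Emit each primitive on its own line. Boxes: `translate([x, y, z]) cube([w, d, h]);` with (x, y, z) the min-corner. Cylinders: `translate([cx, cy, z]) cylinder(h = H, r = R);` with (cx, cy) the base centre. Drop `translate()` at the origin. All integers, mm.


translate([68, 68, 0]) cylinder(h = 8, r = 68);
translate([68, 68, 8]) cylinder(h = 96, r = 40);
translate([68, 68, 104]) cylinder(h = 8, r = 68);


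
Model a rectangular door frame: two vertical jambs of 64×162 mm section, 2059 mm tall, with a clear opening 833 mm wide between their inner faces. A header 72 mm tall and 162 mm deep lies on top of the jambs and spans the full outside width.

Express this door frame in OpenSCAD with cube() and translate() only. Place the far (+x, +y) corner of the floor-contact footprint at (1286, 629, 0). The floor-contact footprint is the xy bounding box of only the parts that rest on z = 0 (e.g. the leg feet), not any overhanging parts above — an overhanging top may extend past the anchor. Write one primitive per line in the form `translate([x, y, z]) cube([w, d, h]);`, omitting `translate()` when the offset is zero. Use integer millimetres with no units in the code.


translate([325, 467, 0]) cube([64, 162, 2059]);
translate([1222, 467, 0]) cube([64, 162, 2059]);
translate([325, 467, 2059]) cube([961, 162, 72]);


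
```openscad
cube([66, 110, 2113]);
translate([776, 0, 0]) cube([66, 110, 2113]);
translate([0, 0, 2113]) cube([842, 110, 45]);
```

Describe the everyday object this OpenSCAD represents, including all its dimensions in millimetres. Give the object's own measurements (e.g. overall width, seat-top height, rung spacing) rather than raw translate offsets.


A door frame. The clear opening is 710 mm wide and 2113 mm high. Two 66 mm wide jambs, 110 mm deep, stand either side of the opening from the floor to the top of the opening. A 45 mm thick head sits across the top of both jambs, spanning the full outside width of the frame.


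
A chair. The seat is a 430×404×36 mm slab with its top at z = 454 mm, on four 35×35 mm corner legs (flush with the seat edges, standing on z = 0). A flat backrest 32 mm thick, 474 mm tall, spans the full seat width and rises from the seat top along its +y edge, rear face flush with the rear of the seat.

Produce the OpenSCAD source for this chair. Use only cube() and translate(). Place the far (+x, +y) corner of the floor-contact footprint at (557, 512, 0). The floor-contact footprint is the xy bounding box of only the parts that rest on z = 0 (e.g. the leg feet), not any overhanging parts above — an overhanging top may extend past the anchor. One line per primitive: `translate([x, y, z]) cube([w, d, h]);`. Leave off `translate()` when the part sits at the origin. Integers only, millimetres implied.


// leg_h = 454 - 36 = 418
translate([127, 108, 418]) cube([430, 404, 36]);
translate([127, 108, 0]) cube([35, 35, 418]);
translate([522, 108, 0]) cube([35, 35, 418]);
translate([127, 477, 0]) cube([35, 35, 418]);
translate([522, 477, 0]) cube([35, 35, 418]);
translate([127, 480, 454]) cube([430, 32, 474]);


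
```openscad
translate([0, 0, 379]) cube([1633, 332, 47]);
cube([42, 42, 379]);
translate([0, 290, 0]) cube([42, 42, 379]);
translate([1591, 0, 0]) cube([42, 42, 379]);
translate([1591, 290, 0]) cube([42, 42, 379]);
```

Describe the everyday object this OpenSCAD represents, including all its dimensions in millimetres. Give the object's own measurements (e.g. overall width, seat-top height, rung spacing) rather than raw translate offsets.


A long wooden bench with a 1633 mm (x) × 332 mm (y) seat, 47 mm thick, its top surface 426 mm above the floor. Four 42 mm square legs at the seat corners, flush with the edges, run from z = 0 to the seat underside.


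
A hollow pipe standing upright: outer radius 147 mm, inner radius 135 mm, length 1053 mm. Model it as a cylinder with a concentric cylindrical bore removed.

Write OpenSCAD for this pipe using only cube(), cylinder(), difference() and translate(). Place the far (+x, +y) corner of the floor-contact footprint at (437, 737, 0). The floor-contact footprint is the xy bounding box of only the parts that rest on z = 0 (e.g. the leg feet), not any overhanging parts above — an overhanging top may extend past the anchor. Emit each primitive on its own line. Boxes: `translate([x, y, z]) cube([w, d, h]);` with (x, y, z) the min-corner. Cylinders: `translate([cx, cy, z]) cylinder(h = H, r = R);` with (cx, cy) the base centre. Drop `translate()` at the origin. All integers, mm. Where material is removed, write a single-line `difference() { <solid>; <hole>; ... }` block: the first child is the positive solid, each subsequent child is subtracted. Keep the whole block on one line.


difference() { translate([290, 590, 0]) cylinder(h = 1053, r = 147); translate([290, 590, 0]) cylinder(h = 1053, r = 135); }


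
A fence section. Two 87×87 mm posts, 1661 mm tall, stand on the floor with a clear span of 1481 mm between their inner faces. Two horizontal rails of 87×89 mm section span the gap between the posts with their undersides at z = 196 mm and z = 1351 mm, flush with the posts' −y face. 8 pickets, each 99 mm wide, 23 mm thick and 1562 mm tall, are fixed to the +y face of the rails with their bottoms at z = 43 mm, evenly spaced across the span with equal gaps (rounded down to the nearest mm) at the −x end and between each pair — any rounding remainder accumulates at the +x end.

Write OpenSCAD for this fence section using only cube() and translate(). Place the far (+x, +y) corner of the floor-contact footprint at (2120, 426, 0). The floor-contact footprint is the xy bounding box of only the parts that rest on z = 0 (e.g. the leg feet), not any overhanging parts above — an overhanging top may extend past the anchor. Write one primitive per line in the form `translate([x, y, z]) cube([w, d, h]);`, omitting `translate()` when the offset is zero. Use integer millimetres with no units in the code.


translate([465, 339, 0]) cube([87, 87, 1661]);
translate([2033, 339, 0]) cube([87, 87, 1661]);
translate([552, 339, 196]) cube([1481, 87, 89]);
translate([552, 339, 1351]) cube([1481, 87, 89]);
translate([628, 426, 43]) cube([99, 23, 1562]);
translate([803, 426, 43]) cube([99, 23, 1562]);
translate([978, 426, 43]) cube([99, 23, 1562]);
translate([1153, 426, 43]) cube([99, 23, 1562]);
translate([1328, 426, 43]) cube([99, 23, 1562]);
translate([1503, 426, 43]) cube([99, 23, 1562]);
translate([1678, 426, 43]) cube([99, 23, 1562]);
translate([1853, 426, 43]) cube([99, 23, 1562]);


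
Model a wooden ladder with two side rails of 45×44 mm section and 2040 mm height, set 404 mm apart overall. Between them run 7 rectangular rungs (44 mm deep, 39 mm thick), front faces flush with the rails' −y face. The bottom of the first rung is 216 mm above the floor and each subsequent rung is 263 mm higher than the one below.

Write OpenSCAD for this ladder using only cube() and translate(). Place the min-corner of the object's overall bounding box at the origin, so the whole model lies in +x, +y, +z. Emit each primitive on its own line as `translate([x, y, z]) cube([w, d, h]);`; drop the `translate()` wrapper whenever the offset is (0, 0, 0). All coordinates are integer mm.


cube([45, 44, 2040]);
translate([359, 0, 0]) cube([45, 44, 2040]);
translate([45, 0, 216]) cube([314, 44, 39]);
translate([45, 0, 479]) cube([314, 44, 39]);
translate([45, 0, 742]) cube([314, 44, 39]);
translate([45, 0, 1005]) cube([314, 44, 39]);
translate([45, 0, 1268]) cube([314, 44, 39]);
translate([45, 0, 1531]) cube([314, 44, 39]);
translate([45, 0, 1794]) cube([314, 44, 39]);


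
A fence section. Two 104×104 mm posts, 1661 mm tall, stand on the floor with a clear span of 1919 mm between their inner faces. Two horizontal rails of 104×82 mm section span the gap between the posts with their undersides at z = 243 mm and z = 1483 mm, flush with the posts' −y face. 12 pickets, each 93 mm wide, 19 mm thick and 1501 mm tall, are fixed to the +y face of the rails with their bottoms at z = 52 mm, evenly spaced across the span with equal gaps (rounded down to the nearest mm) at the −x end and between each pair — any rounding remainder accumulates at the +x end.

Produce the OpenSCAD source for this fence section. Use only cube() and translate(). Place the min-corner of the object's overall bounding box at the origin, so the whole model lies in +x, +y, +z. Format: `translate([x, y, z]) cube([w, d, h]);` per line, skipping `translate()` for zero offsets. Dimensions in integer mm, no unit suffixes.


cube([104, 104, 1661]);
translate([2023, 0, 0]) cube([104, 104, 1661]);
translate([104, 0, 243]) cube([1919, 104, 82]);
translate([104, 0, 1483]) cube([1919, 104, 82]);
translate([165, 104, 52]) cube([93, 19, 1501]);
translate([319, 104, 52]) cube([93, 19, 1501]);
translate([473, 104, 52]) cube([93, 19, 1501]);
translate([627, 104, 52]) cube([93, 19, 1501]);
translate([781, 104, 52]) cube([93, 19, 1501]);
translate([935, 104, 52]) cube([93, 19, 1501]);
translate([1089, 104, 52]) cube([93, 19, 1501]);
translate([1243, 104, 52]) cube([93, 19, 1501]);
translate([1397, 104, 52]) cube([93, 19, 1501]);
translate([1551, 104, 52]) cube([93, 19, 1501]);
translate([1705, 104, 52]) cube([93, 19, 1501]);
translate([1859, 104, 52]) cube([93, 19, 1501]);


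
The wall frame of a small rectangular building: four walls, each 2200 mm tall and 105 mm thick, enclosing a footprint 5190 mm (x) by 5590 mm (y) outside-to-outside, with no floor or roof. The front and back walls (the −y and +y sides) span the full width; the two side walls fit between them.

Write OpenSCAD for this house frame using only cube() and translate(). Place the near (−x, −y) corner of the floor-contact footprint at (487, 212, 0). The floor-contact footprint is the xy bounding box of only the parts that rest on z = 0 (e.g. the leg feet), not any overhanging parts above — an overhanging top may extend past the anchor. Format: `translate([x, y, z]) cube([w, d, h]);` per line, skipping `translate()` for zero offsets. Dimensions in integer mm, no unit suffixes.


translate([487, 212, 0]) cube([5190, 105, 2200]);
translate([487, 5697, 0]) cube([5190, 105, 2200]);
translate([487, 317, 0]) cube([105, 5380, 2200]);
translate([5572, 317, 0]) cube([105, 5380, 2200]);


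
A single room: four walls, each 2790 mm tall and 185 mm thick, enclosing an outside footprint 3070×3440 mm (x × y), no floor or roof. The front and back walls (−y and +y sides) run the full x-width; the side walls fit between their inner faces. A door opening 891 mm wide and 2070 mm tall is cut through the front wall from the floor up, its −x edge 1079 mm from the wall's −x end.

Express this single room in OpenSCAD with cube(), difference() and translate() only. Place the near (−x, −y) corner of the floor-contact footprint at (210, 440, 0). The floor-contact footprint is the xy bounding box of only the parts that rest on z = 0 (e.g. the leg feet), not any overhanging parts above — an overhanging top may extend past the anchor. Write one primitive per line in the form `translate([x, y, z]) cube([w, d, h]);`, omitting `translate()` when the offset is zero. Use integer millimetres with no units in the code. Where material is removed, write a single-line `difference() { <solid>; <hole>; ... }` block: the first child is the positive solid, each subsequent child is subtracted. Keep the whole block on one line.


difference() { translate([210, 440, 0]) cube([3070, 185, 2790]); translate([1289, 440, 0]) cube([891, 185, 2070]); }
translate([210, 3695, 0]) cube([3070, 185, 2790]);
translate([210, 625, 0]) cube([185, 3070, 2790]);
translate([3095, 625, 0]) cube([185, 3070, 2790]);


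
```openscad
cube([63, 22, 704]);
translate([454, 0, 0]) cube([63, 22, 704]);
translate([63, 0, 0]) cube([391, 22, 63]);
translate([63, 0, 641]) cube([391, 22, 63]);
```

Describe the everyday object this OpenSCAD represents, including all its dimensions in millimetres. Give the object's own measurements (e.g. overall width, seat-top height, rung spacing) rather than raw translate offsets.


A rectangular picture frame lying in the x–z plane (depth along y). The opening is 391 mm wide (x) by 578 mm tall (z), surrounded by a border 63 mm wide on all four sides. The frame is 22 mm deep and is made of two full-height vertical stiles with two horizontal rails fitted between them.


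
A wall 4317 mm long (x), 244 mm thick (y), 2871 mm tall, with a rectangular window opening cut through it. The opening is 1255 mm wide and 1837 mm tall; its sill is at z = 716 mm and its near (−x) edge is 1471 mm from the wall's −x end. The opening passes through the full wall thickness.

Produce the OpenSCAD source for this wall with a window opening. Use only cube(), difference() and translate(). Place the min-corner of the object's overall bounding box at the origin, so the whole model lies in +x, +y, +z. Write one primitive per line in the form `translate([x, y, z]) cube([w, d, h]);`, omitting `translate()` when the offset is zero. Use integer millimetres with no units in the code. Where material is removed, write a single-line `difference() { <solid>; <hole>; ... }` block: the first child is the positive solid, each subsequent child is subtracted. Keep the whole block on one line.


difference() { cube([4317, 244, 2871]); translate([1471, 0, 716]) cube([1255, 244, 1837]); }


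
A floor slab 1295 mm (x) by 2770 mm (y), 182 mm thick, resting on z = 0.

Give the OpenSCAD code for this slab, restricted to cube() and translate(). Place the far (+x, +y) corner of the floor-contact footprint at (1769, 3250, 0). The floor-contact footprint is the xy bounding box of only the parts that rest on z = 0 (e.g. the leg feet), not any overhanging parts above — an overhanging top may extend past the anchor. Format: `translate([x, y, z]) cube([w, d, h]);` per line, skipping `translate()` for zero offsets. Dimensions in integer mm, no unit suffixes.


translate([474, 480, 0]) cube([1295, 2770, 182]);


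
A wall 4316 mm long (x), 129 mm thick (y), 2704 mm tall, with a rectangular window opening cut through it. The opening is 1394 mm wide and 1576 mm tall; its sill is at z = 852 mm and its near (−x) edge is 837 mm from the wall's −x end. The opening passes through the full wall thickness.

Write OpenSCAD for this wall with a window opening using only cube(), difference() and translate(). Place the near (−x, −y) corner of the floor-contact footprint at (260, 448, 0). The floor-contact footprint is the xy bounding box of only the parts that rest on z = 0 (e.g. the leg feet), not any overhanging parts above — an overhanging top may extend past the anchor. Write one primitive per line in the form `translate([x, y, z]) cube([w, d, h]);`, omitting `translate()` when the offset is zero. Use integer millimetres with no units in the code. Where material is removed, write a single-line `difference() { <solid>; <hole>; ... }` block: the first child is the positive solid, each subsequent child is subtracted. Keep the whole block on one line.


difference() { translate([260, 448, 0]) cube([4316, 129, 2704]); translate([1097, 448, 852]) cube([1394, 129, 1576]); }


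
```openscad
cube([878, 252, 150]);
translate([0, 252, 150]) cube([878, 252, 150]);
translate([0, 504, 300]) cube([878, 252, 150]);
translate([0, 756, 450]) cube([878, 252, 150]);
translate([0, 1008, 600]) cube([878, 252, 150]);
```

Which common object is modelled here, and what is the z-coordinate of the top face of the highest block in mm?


A staircase. The total rise is 750 mm.

5 identical blocks, each offset up and back from the previous — a staircase. Each step is 150 mm tall and there are 5 of them, so the total rise is 5 × 150 = 750 mm.


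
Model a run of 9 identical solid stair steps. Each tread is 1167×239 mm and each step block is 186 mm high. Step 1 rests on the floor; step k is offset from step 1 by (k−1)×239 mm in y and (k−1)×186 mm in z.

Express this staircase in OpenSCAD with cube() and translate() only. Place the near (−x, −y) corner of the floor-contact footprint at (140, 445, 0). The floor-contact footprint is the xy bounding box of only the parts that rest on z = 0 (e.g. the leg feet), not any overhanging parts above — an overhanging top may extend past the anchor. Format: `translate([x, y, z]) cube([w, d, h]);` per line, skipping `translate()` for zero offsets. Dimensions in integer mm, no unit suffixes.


translate([140, 445, 0]) cube([1167, 239, 186]);
translate([140, 684, 186]) cube([1167, 239, 186]);
translate([140, 923, 372]) cube([1167, 239, 186]);
translate([140, 1162, 558]) cube([1167, 239, 186]);
translate([140, 1401, 744]) cube([1167, 239, 186]);
translate([140, 1640, 930]) cube([1167, 239, 186]);
translate([140, 1879, 1116]) cube([1167, 239, 186]);
translate([140, 2118, 1302]) cube([1167, 239, 186]);
translate([140, 2357, 1488]) cube([1167, 239, 186]);


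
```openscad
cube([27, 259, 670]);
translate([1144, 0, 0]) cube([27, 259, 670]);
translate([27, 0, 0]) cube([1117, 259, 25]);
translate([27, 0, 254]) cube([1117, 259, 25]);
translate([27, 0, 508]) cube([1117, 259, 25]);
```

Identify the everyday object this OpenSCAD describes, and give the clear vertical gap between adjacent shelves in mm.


A bookshelf. The clear shelf gap is 229 mm.

Two tall side panels with 3 horizontal boards between them — a bookshelf. The first two shelf undersides are at z = 0 and z = 254; with shelf thickness 25, the clear gap is 254 − 0 − 25 = 229 mm.


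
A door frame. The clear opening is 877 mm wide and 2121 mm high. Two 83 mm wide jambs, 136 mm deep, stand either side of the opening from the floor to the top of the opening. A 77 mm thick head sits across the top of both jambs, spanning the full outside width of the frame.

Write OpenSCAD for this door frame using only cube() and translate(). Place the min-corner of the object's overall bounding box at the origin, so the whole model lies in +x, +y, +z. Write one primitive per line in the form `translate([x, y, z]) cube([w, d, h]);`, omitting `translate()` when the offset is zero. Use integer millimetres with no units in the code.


cube([83, 136, 2121]);
translate([960, 0, 0]) cube([83, 136, 2121]);
translate([0, 0, 2121]) cube([1043, 136, 77]);


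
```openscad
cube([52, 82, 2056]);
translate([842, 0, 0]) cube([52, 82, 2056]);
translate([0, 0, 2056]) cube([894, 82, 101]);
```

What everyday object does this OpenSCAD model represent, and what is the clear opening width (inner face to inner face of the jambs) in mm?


A door frame. The clear opening width is 790 mm.

Two 2056 mm tall posts with a header on top — a door frame. The left jamb is 52 mm wide at x = 0; the right jamb starts at x = 842. The clear opening is 842 − 52 = 790 mm.


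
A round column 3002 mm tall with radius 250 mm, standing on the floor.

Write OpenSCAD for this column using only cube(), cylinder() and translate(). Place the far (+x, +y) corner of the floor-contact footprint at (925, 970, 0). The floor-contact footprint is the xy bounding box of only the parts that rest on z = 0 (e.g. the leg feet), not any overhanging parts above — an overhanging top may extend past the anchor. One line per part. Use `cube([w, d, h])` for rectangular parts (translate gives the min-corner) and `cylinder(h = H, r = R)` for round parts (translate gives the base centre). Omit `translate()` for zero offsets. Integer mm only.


translate([675, 720, 0]) cylinder(h = 3002, r = 250);


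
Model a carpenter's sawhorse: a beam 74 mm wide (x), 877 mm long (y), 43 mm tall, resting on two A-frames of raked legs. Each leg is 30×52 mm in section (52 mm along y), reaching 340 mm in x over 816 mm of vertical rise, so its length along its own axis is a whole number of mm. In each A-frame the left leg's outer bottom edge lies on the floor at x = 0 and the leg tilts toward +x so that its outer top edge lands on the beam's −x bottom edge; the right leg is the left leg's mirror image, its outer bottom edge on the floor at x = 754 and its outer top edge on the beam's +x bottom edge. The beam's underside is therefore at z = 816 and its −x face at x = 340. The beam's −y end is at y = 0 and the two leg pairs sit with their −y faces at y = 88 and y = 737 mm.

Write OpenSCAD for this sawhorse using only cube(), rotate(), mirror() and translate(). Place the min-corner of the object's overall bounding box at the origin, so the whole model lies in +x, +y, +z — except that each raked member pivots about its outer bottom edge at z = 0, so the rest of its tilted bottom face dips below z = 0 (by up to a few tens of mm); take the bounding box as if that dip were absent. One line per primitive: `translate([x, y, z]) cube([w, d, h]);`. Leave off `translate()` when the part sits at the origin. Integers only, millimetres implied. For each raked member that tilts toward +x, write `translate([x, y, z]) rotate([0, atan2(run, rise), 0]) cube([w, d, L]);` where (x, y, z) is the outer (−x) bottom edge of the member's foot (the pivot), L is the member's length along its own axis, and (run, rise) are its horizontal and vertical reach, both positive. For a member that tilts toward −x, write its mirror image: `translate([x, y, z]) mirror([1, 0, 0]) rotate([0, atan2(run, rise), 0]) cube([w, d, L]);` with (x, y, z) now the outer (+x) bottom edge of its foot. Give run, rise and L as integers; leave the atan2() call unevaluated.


translate([340, 0, 816]) cube([74, 877, 43]);
translate([0, 88, 0]) rotate([0, atan2(340, 816), 0]) cube([30, 52, 884]);
translate([754, 88, 0]) mirror([1, 0, 0]) rotate([0, atan2(340, 816), 0]) cube([30, 52, 884]);
translate([0, 737, 0]) rotate([0, atan2(340, 816), 0]) cube([30, 52, 884]);
translate([754, 737, 0]) mirror([1, 0, 0]) rotate([0, atan2(340, 816), 0]) cube([30, 52, 884]);


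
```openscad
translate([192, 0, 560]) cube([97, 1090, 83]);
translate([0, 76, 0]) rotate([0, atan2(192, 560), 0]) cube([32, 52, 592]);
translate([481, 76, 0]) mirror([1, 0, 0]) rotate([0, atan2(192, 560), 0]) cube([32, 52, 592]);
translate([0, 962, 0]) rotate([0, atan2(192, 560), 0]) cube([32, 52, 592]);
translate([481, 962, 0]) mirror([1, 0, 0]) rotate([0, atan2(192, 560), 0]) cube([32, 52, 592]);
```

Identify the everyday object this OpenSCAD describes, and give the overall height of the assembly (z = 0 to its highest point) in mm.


A sawhorse. The overall height is 643 mm.

A beam across two mirrored pairs of raked legs — a sawhorse. The beam's underside is at z = 560 (matching the legs' vertical rise in atan2(192, 560)) and the beam is 83 mm tall, so its top is at 560 + 83 = 643 mm. The raked legs top out at the beam's underside, so that is the highest point.


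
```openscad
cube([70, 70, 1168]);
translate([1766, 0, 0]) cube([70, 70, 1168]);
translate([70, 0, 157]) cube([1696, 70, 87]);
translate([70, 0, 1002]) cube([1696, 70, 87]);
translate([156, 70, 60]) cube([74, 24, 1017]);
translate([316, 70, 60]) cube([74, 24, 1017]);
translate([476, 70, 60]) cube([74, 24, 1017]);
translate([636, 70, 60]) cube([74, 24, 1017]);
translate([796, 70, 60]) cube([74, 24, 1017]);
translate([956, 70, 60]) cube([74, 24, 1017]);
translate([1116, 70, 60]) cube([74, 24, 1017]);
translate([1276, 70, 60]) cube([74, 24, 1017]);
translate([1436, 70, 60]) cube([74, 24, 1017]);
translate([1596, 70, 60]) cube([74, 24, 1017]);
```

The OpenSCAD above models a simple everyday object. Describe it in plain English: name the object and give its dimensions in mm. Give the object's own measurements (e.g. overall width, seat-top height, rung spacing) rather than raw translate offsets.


A fence section. Two 70×70 mm posts, 1168 mm tall, stand on the floor with a clear span of 1696 mm between their inner faces. Two horizontal rails of 70×87 mm section span the gap between the posts with their undersides at z = 157 mm and z = 1002 mm, flush with the posts' −y face. 10 pickets, each 74 mm wide, 24 mm thick and 1017 mm tall, are fixed to the +y face of the rails with their bottoms at z = 60 mm, spaced across the span with a 86 mm gap after the −x post and between neighbouring pickets, with 96 mm left before the +x post.


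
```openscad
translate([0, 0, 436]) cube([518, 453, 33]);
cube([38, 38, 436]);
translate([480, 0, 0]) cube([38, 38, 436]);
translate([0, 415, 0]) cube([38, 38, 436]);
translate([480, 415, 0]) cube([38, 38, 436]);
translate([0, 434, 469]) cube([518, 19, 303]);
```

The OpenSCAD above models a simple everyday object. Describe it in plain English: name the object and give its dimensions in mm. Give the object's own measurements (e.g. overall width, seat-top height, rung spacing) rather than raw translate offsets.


A chair. The seat is a 518×453×33 mm slab with its top at z = 469 mm, on four 38×38 mm corner legs (flush with the seat edges, standing on z = 0). A flat backrest 19 mm thick, 303 mm tall, spans the full seat width and rises from the seat top along its +y edge, rear face flush with the rear of the seat.
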